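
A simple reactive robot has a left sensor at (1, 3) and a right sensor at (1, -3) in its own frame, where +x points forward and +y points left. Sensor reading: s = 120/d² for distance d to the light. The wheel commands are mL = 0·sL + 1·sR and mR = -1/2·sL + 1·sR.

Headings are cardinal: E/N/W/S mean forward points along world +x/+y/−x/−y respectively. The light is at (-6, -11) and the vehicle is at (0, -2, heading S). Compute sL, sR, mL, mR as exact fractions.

24/29 120/73 120/73 2604/2117

left sensor world pos  = (3, -3); dL² = 145
right sensor world pos = (-3, -3); dR² = 73
sL = 120/145 = 24/29
sR = 120/73 = 120/73
mL = 0·sL + 1·sR = 120/73
mR = -1/2·sL + 1·sR = 2604/2117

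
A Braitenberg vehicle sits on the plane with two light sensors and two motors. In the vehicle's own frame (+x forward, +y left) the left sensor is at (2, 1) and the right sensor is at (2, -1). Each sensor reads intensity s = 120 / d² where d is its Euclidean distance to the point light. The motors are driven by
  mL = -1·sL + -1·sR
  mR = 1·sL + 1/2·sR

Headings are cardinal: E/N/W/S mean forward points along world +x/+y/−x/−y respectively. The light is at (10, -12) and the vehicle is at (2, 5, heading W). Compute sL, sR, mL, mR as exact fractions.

30/89 15/53 -2925/4717 4515/9434

left sensor world pos  = (0, 4); dL² = 356
right sensor world pos = (0, 6); dR² = 424
sL = 120/356 = 30/89
sR = 120/424 = 15/53
mL = -1·sL + -1·sR = -2925/4717
mR = 1·sL + 1/2·sR = 4515/9434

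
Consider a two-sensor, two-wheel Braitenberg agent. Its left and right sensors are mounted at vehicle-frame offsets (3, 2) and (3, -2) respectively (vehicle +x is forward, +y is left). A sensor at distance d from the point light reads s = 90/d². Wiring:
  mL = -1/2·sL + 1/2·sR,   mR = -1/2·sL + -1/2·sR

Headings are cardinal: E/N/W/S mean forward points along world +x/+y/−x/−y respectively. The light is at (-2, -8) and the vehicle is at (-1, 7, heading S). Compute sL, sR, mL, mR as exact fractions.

10/17 18/29 8/493 -298/493

left sensor world pos  = (1, 4); dL² = 153
right sensor world pos = (-3, 4); dR² = 145
sL = 90/153 = 10/17
sR = 90/145 = 18/29
mL = -1/2·sL + 1/2·sR = 8/493
mR = -1/2·sL + -1/2·sR = -298/493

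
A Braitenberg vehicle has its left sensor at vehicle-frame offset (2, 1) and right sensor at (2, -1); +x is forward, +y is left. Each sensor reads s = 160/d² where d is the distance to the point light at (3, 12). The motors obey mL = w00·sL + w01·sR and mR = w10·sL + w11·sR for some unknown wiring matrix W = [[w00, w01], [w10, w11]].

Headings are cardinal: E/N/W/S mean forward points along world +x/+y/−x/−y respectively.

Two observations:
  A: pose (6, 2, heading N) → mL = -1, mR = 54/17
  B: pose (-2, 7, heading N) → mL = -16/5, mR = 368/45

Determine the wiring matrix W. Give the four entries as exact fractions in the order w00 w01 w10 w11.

obs A: pose=(6,2,N) → sL=40/17, sR=2, mL=-1, mR=54/17
obs B: pose=(-2,7,N) → sL=32/9, sR=32/5, mL=-16/5, mR=368/45
sensor matrix S = [[40/17, 2], [32/9, 32/5]]; det S = 1216/153
solve [mL_A; mL_B] = S·[w00; w01] and [mR_A; mR_B] = S·[w10; w11]:
  w00 = 0, w01 = -1/2, w10 = 1/2, w11 = 1

0 -1/2 1/2 1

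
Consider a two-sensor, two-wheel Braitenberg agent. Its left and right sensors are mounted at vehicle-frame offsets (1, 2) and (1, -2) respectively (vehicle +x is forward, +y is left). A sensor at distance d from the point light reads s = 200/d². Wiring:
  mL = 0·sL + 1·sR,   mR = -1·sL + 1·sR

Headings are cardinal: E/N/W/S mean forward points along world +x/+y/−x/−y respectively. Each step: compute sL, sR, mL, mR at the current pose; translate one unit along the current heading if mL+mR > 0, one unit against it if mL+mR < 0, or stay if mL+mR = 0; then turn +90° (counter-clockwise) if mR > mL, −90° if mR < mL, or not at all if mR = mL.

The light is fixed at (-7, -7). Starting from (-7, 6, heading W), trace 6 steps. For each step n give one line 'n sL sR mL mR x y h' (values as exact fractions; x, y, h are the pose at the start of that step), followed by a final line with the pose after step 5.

n=0: pose=(-7,6,W); sL=100/61, sR=100/113; mL=100/113, mR=-5200/6893; mL+mR=900/6893 → advance +1; mR−mL=-100/61 → turn -1·90°
n=1: pose=(-8,6,N); sL=40/41, sR=200/197; mL=200/197, mR=320/8077; mL+mR=8520/8077 → advance +1; mR−mL=-40/41 → turn -1·90°
n=2: pose=(-8,7,E); sL=25/32, sR=25/18; mL=25/18, mR=175/288; mL+mR=575/288 → advance +1; mR−mL=-25/32 → turn -1·90°
n=3: pose=(-7,7,S); sL=200/173, sR=200/173; mL=200/173, mR=0; mL+mR=200/173 → advance +1; mR−mL=-200/173 → turn -1·90°
n=4: pose=(-7,6,W); sL=100/61, sR=100/113; mL=100/113, mR=-5200/6893; mL+mR=900/6893 → advance +1; mR−mL=-100/61 → turn -1·90°
n=5: pose=(-8,6,N); sL=40/41, sR=200/197; mL=200/197, mR=320/8077; mL+mR=8520/8077 → advance +1; mR−mL=-40/41 → turn -1·90°

0 100/61 100/113 100/113 -5200/6893 -7 6 W
1 40/41 200/197 200/197 320/8077 -8 6 N
2 25/32 25/18 25/18 175/288 -8 7 E
3 200/173 200/173 200/173 0 -7 7 S
4 100/61 100/113 100/113 -5200/6893 -7 6 W
5 40/41 200/197 200/197 320/8077 -8 6 N
final -8 7 E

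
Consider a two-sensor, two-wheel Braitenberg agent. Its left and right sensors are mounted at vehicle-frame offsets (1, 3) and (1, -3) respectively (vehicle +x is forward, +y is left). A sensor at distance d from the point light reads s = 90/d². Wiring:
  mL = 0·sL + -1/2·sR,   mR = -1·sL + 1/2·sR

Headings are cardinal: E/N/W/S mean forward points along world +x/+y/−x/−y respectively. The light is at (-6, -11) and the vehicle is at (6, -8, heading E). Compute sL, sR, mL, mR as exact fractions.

18/41 90/169 -45/169 -1197/6929

left sensor world pos  = (7, -5); dL² = 205
right sensor world pos = (7, -11); dR² = 169
sL = 90/205 = 18/41
sR = 90/169 = 90/169
mL = 0·sL + -1/2·sR = -45/169
mR = -1·sL + 1/2·sR = -1197/6929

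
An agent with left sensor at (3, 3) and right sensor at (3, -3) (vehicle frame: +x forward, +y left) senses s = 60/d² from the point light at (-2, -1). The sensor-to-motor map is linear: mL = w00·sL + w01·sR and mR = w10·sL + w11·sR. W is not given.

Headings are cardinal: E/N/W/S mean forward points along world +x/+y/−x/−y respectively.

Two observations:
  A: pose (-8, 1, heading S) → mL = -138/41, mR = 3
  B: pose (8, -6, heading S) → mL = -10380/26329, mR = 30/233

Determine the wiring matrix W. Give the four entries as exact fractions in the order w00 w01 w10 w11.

obs A: pose=(-8,1,S) → sL=6, sR=30/41, mL=-138/41, mR=3
obs B: pose=(8,-6,S) → sL=60/233, sR=60/113, mL=-10380/26329, mR=30/233
sensor matrix S = [[6, 30/41], [60/233, 60/113]]; det S = 3235680/1079489
solve [mL_A; mL_B] = S·[w00; w01] and [mR_A; mR_B] = S·[w10; w11]:
  w00 = -1/2, w01 = -1/2, w10 = 1/2, w11 = 0

-1/2 -1/2 1/2 0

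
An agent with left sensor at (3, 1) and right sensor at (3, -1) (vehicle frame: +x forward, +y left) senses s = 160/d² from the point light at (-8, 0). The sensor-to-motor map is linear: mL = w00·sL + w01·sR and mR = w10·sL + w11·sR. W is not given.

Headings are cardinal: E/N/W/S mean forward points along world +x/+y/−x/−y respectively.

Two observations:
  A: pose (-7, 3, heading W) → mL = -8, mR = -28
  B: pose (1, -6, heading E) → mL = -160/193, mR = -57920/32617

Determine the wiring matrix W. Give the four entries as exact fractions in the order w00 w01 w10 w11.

obs A: pose=(-7,3,W) → sL=20, sR=8, mL=-8, mR=-28
obs B: pose=(1,-6,E) → sL=160/169, sR=160/193, mL=-160/193, mR=-57920/32617
sensor matrix S = [[20, 8], [160/169, 160/193]]; det S = 293760/32617
solve [mL_A; mL_B] = S·[w00; w01] and [mR_A; mR_B] = S·[w10; w11]:
  w00 = 0, w01 = -1, w10 = -1, w11 = -1

0 -1 -1 -1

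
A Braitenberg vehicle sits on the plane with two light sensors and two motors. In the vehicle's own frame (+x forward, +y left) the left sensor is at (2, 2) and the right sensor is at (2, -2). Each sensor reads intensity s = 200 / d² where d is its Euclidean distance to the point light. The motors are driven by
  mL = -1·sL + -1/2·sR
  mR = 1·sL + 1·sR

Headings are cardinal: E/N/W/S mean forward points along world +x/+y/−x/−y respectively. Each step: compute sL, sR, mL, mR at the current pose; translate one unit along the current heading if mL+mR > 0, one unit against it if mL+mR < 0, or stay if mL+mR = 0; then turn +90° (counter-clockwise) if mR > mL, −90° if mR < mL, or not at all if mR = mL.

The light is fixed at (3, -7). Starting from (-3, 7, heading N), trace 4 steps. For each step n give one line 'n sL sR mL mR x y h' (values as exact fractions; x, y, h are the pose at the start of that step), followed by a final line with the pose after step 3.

0 5/8 25/34 -135/136 185/136 -3 7 N
1 200/233 200/353 -93900/82249 117200/82249 -3 8 W
2 100/97 4/5 -694/485 888/485 -4 8 S
3 200/281 200/169 -61900/47489 90000/47489 -4 7 E
final -3 7 N

n=0: pose=(-3,7,N); sL=5/8, sR=25/34; mL=-135/136, mR=185/136; mL+mR=25/68 → advance +1; mR−mL=40/17 → turn +1·90°
n=1: pose=(-3,8,W); sL=200/233, sR=200/353; mL=-93900/82249, mR=117200/82249; mL+mR=100/353 → advance +1; mR−mL=211100/82249 → turn +1·90°
n=2: pose=(-4,8,S); sL=100/97, sR=4/5; mL=-694/485, mR=888/485; mL+mR=2/5 → advance +1; mR−mL=1582/485 → turn +1·90°
n=3: pose=(-4,7,E); sL=200/281, sR=200/169; mL=-61900/47489, mR=90000/47489; mL+mR=100/169 → advance +1; mR−mL=151900/47489 → turn +1·90°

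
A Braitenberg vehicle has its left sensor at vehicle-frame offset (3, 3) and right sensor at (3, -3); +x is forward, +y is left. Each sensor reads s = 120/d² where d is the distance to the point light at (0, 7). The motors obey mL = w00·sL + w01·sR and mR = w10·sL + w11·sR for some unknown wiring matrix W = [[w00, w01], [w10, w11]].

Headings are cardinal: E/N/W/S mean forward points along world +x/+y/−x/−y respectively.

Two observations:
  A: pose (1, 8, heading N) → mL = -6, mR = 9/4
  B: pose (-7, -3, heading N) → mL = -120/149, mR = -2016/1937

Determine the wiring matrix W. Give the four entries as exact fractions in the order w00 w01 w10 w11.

obs A: pose=(1,8,N) → sL=6, sR=15/4, mL=-6, mR=9/4
obs B: pose=(-7,-3,N) → sL=120/149, sR=24/13, mL=-120/149, mR=-2016/1937
sensor matrix S = [[6, 15/4], [120/149, 24/13]]; det S = 15606/1937
solve [mL_A; mL_B] = S·[w00; w01] and [mR_A; mR_B] = S·[w10; w11]:
  w00 = -1, w01 = 0, w10 = 1, w11 = -1

-1 0 1 -1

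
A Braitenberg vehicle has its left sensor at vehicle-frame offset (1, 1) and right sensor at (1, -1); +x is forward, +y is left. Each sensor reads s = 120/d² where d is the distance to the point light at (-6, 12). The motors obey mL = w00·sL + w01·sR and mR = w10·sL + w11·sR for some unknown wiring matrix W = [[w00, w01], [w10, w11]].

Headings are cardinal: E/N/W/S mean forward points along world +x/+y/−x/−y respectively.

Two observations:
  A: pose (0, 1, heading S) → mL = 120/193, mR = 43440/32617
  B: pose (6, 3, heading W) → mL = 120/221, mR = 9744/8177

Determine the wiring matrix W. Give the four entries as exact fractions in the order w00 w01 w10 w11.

1 0 1 1

obs A: pose=(0,1,S) → sL=120/193, sR=120/169, mL=120/193, mR=43440/32617
obs B: pose=(6,3,W) → sL=120/221, sR=24/37, mL=120/221, mR=9744/8177
sensor matrix S = [[120/193, 120/169], [120/221, 24/37]]; det S = 4734720/266709209
solve [mL_A; mL_B] = S·[w00; w01] and [mR_A; mR_B] = S·[w10; w11]:
  w00 = 1, w01 = 0, w10 = 1, w11 = 1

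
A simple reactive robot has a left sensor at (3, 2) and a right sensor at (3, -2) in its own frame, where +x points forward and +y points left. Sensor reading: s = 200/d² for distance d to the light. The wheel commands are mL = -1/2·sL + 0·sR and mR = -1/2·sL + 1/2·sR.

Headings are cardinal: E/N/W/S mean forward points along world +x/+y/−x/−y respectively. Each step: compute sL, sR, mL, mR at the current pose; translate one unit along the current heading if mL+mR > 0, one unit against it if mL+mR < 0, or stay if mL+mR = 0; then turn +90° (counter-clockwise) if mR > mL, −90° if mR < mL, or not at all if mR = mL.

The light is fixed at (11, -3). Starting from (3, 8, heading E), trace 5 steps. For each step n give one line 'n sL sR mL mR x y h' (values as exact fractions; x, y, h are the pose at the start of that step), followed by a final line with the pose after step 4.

0 100/97 100/53 -50/97 2200/5141 3 8 E
1 200/317 40/49 -100/317 1440/15533 2 8 N
2 25/26 25/36 -25/52 -125/936 2 7 W
3 40/17 200/149 -20/17 -1280/2533 3 7 S
4 100/97 100/53 -50/97 2200/5141 3 8 E
final 2 8 N

n=0: pose=(3,8,E); sL=100/97, sR=100/53; mL=-50/97, mR=2200/5141; mL+mR=-450/5141 → advance -1; mR−mL=50/53 → turn +1·90°
n=1: pose=(2,8,N); sL=200/317, sR=40/49; mL=-100/317, mR=1440/15533; mL+mR=-3460/15533 → advance -1; mR−mL=20/49 → turn +1·90°
n=2: pose=(2,7,W); sL=25/26, sR=25/36; mL=-25/52, mR=-125/936; mL+mR=-575/936 → advance -1; mR−mL=25/72 → turn +1·90°
n=3: pose=(3,7,S); sL=40/17, sR=200/149; mL=-20/17, mR=-1280/2533; mL+mR=-4260/2533 → advance -1; mR−mL=100/149 → turn +1·90°
n=4: pose=(3,8,E); sL=100/97, sR=100/53; mL=-50/97, mR=2200/5141; mL+mR=-450/5141 → advance -1; mR−mL=50/53 → turn +1·90°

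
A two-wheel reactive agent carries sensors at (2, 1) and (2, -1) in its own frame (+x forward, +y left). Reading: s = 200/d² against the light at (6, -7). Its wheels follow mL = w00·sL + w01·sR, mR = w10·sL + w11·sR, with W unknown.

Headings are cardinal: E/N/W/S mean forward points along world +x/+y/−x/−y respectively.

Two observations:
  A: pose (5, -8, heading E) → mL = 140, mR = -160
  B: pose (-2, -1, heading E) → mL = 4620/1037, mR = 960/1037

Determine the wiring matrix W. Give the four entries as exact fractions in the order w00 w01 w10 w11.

obs A: pose=(5,-8,E) → sL=200, sR=40, mL=140, mR=-160
obs B: pose=(-2,-1,E) → sL=40/17, sR=200/61, mL=4620/1037, mR=960/1037
sensor matrix S = [[200, 40], [40/17, 200/61]]; det S = 582400/1037
solve [mL_A; mL_B] = S·[w00; w01] and [mR_A; mR_B] = S·[w10; w11]:
  w00 = 1/2, w01 = 1, w10 = -1, w11 = 1

1/2 1 -1 1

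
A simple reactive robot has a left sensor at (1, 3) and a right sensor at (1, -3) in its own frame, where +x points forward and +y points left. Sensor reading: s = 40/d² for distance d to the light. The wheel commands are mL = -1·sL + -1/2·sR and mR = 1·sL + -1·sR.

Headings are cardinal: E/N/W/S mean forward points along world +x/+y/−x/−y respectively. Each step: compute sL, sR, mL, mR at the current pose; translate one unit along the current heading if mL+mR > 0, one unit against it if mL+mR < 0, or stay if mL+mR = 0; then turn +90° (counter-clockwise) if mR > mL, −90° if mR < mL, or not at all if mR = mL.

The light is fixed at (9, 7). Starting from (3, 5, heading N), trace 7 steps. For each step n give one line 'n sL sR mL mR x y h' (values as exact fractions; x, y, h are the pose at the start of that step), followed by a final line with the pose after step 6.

0 20/41 4 -102/41 -144/41 3 5 N
1 8/5 40/61 -588/305 288/305 3 4 E
2 5/13 2 -18/13 -21/13 2 4 N
3 40/37 8/17 -828/629 384/629 2 3 E
4 4/13 20/17 -198/221 -192/221 1 3 N
5 8/29 8/17 -252/493 -96/493 1 2 W
6 10/13 5/17 -405/442 105/221 2 2 S
final 2 3 E

n=0: pose=(3,5,N); sL=20/41, sR=4; mL=-102/41, mR=-144/41; mL+mR=-6 → advance -1; mR−mL=-42/41 → turn -1·90°
n=1: pose=(3,4,E); sL=8/5, sR=40/61; mL=-588/305, mR=288/305; mL+mR=-60/61 → advance -1; mR−mL=876/305 → turn +1·90°
n=2: pose=(2,4,N); sL=5/13, sR=2; mL=-18/13, mR=-21/13; mL+mR=-3 → advance -1; mR−mL=-3/13 → turn -1·90°
n=3: pose=(2,3,E); sL=40/37, sR=8/17; mL=-828/629, mR=384/629; mL+mR=-12/17 → advance -1; mR−mL=1212/629 → turn +1·90°
n=4: pose=(1,3,N); sL=4/13, sR=20/17; mL=-198/221, mR=-192/221; mL+mR=-30/17 → advance -1; mR−mL=6/221 → turn +1·90°
n=5: pose=(1,2,W); sL=8/29, sR=8/17; mL=-252/493, mR=-96/493; mL+mR=-12/17 → advance -1; mR−mL=156/493 → turn +1·90°
n=6: pose=(2,2,S); sL=10/13, sR=5/17; mL=-405/442, mR=105/221; mL+mR=-15/34 → advance -1; mR−mL=615/442 → turn +1·90°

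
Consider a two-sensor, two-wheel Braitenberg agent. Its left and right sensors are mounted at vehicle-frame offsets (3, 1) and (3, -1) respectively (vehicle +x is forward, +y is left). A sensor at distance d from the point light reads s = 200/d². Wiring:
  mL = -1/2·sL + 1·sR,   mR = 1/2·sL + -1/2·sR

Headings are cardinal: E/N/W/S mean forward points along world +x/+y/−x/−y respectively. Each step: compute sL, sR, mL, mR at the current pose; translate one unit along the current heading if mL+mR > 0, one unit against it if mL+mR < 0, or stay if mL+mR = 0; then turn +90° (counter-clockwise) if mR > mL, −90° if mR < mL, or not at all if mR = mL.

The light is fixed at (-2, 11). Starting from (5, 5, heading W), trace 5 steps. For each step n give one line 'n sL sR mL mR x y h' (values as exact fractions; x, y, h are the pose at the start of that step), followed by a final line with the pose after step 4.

n=0: pose=(5,5,W); sL=40/13, sR=200/41; mL=1780/533, mR=-480/533; mL+mR=100/41 → advance +1; mR−mL=-2260/533 → turn -1·90°
n=1: pose=(4,5,N); sL=100/17, sR=100/29; mL=250/493, mR=600/493; mL+mR=50/29 → advance +1; mR−mL=350/493 → turn +1·90°
n=2: pose=(4,6,W); sL=40/9, sR=8; mL=52/9, mR=-16/9; mL+mR=4 → advance +1; mR−mL=-68/9 → turn -1·90°
n=3: pose=(3,6,N); sL=10, sR=5; mL=0, mR=5/2; mL+mR=5/2 → advance +1; mR−mL=5/2 → turn +1·90°
n=4: pose=(3,7,W); sL=200/29, sR=200/13; mL=4500/377, mR=-1600/377; mL+mR=100/13 → advance +1; mR−mL=-6100/377 → turn -1·90°

0 40/13 200/41 1780/533 -480/533 5 5 W
1 100/17 100/29 250/493 600/493 4 5 N
2 40/9 8 52/9 -16/9 4 6 W
3 10 5 0 5/2 3 6 N
4 200/29 200/13 4500/377 -1600/377 3 7 W
final 2 7 N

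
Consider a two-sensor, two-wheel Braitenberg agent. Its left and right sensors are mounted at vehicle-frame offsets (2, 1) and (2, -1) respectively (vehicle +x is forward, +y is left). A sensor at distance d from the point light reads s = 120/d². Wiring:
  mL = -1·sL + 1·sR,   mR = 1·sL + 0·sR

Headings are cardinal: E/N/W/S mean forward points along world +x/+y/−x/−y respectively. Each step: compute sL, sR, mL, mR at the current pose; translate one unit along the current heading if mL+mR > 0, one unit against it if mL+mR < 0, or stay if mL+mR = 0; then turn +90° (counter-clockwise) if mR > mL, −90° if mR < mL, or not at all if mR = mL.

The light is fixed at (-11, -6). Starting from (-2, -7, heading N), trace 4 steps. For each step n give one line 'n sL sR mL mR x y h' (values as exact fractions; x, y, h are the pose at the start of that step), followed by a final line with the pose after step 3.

n=0: pose=(-2,-7,N); sL=24/13, sR=120/101; mL=-864/1313, mR=24/13; mL+mR=120/101 → advance +1; mR−mL=3288/1313 → turn +1·90°
n=1: pose=(-2,-6,W); sL=12/5, sR=12/5; mL=0, mR=12/5; mL+mR=12/5 → advance +1; mR−mL=12/5 → turn +1·90°
n=2: pose=(-3,-6,S); sL=24/17, sR=120/53; mL=768/901, mR=24/17; mL+mR=120/53 → advance +1; mR−mL=504/901 → turn +1·90°
n=3: pose=(-3,-7,E); sL=6/5, sR=15/13; mL=-3/65, mR=6/5; mL+mR=15/13 → advance +1; mR−mL=81/65 → turn +1·90°

0 24/13 120/101 -864/1313 24/13 -2 -7 N
1 12/5 12/5 0 12/5 -2 -6 W
2 24/17 120/53 768/901 24/17 -3 -6 S
3 6/5 15/13 -3/65 6/5 -3 -7 E
final -2 -7 N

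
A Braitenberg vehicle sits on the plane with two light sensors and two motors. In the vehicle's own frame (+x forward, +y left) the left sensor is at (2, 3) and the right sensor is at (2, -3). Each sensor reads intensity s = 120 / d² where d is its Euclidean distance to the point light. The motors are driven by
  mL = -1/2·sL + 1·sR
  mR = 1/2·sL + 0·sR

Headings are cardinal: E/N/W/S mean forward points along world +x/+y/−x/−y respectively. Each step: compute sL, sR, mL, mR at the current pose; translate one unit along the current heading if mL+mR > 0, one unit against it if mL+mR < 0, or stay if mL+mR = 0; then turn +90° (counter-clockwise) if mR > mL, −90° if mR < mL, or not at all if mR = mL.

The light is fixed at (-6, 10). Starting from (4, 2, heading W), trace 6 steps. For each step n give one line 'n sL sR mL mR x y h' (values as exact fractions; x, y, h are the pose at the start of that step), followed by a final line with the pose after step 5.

n=0: pose=(4,2,W); sL=24/37, sR=120/89; mL=3372/3293, mR=12/37; mL+mR=120/89 → advance +1; mR−mL=-2304/3293 → turn -1·90°
n=1: pose=(3,2,N); sL=5/3, sR=2/3; mL=-1/6, mR=5/6; mL+mR=2/3 → advance +1; mR−mL=1 → turn +1·90°
n=2: pose=(3,3,W); sL=120/149, sR=24/13; mL=2796/1937, mR=60/149; mL+mR=24/13 → advance +1; mR−mL=-2016/1937 → turn -1·90°
n=3: pose=(2,3,N); sL=12/5, sR=60/73; mL=-138/365, mR=6/5; mL+mR=60/73 → advance +1; mR−mL=576/365 → turn +1·90°
n=4: pose=(2,4,W); sL=40/39, sR=8/3; mL=28/13, mR=20/39; mL+mR=8/3 → advance +1; mR−mL=-64/39 → turn -1·90°
n=5: pose=(1,4,N); sL=15/4, sR=30/29; mL=-195/232, mR=15/8; mL+mR=30/29 → advance +1; mR−mL=315/116 → turn +1·90°

0 24/37 120/89 3372/3293 12/37 4 2 W
1 5/3 2/3 -1/6 5/6 3 2 N
2 120/149 24/13 2796/1937 60/149 3 3 W
3 12/5 60/73 -138/365 6/5 2 3 N
4 40/39 8/3 28/13 20/39 2 4 W
5 15/4 30/29 -195/232 15/8 1 4 N
final 1 5 W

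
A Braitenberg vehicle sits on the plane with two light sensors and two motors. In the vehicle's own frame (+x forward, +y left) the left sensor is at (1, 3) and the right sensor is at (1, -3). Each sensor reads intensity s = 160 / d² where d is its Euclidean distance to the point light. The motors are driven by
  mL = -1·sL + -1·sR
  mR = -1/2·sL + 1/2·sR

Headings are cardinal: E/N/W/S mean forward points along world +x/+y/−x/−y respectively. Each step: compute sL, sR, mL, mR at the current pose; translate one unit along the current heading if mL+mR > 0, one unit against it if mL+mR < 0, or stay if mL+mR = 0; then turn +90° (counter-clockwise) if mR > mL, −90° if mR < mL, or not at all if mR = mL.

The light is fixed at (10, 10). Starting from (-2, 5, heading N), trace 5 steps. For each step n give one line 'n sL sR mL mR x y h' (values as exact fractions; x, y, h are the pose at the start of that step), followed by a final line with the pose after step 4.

0 160/241 160/97 -54080/23377 11520/23377 -2 5 N
1 16/25 80/89 -3424/2225 288/2225 -2 4 W
2 160/113 32/49 -11456/5537 -2112/5537 -1 4 S
3 20/13 40/41 -1340/533 -150/533 -1 5 E
4 160/241 160/97 -54080/23377 11520/23377 -2 5 N
final -2 4 W

n=0: pose=(-2,5,N); sL=160/241, sR=160/97; mL=-54080/23377, mR=11520/23377; mL+mR=-42560/23377 → advance -1; mR−mL=65600/23377 → turn +1·90°
n=1: pose=(-2,4,W); sL=16/25, sR=80/89; mL=-3424/2225, mR=288/2225; mL+mR=-3136/2225 → advance -1; mR−mL=3712/2225 → turn +1·90°
n=2: pose=(-1,4,S); sL=160/113, sR=32/49; mL=-11456/5537, mR=-2112/5537; mL+mR=-13568/5537 → advance -1; mR−mL=9344/5537 → turn +1·90°
n=3: pose=(-1,5,E); sL=20/13, sR=40/41; mL=-1340/533, mR=-150/533; mL+mR=-1490/533 → advance -1; mR−mL=1190/533 → turn +1·90°
n=4: pose=(-2,5,N); sL=160/241, sR=160/97; mL=-54080/23377, mR=11520/23377; mL+mR=-42560/23377 → advance -1; mR−mL=65600/23377 → turn +1·90°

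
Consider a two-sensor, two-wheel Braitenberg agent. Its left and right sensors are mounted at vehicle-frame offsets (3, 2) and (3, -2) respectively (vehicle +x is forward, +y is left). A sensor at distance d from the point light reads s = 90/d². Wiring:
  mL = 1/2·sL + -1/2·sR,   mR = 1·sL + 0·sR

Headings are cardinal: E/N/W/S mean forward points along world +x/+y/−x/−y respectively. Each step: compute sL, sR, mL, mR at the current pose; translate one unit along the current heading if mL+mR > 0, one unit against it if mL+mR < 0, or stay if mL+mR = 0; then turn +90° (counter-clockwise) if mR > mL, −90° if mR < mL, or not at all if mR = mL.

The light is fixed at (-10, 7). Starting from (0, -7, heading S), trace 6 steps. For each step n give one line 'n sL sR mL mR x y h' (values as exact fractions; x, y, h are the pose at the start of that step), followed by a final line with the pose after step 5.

n=0: pose=(0,-7,S); sL=90/433, sR=90/353; mL=-3600/152849, mR=90/433; mL+mR=28170/152849 → advance +1; mR−mL=35370/152849 → turn +1·90°
n=1: pose=(0,-8,E); sL=45/169, sR=45/229; mL=1350/38701, mR=45/169; mL+mR=11655/38701 → advance +1; mR−mL=8955/38701 → turn +1·90°
n=2: pose=(1,-8,N); sL=2/5, sR=90/313; mL=88/1565, mR=2/5; mL+mR=714/1565 → advance +1; mR−mL=538/1565 → turn +1·90°
n=3: pose=(1,-7,W); sL=9/32, sR=45/104; mL=-63/832, mR=9/32; mL+mR=171/832 → advance +1; mR−mL=297/832 → turn +1·90°
n=4: pose=(0,-7,S); sL=90/433, sR=90/353; mL=-3600/152849, mR=90/433; mL+mR=28170/152849 → advance +1; mR−mL=35370/152849 → turn +1·90°
n=5: pose=(0,-8,E); sL=45/169, sR=45/229; mL=1350/38701, mR=45/169; mL+mR=11655/38701 → advance +1; mR−mL=8955/38701 → turn +1·90°

0 90/433 90/353 -3600/152849 90/433 0 -7 S
1 45/169 45/229 1350/38701 45/169 0 -8 E
2 2/5 90/313 88/1565 2/5 1 -8 N
3 9/32 45/104 -63/832 9/32 1 -7 W
4 90/433 90/353 -3600/152849 90/433 0 -7 S
5 45/169 45/229 1350/38701 45/169 0 -8 E
final 1 -8 N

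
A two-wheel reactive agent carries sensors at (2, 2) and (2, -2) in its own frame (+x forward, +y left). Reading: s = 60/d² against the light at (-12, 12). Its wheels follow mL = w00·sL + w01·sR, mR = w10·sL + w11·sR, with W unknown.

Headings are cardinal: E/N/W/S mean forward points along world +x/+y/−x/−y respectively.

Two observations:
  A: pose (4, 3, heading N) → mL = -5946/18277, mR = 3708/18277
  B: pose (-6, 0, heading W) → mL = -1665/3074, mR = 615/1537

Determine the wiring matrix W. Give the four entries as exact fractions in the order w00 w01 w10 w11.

-1 -1/2 1/2 1/2

obs A: pose=(4,3,N) → sL=12/49, sR=60/373, mL=-5946/18277, mR=3708/18277
obs B: pose=(-6,0,W) → sL=15/53, sR=15/29, mL=-1665/3074, mR=615/1537
sensor matrix S = [[12/49, 60/373], [15/53, 15/29]]; det S = 2279520/28091749
solve [mL_A; mL_B] = S·[w00; w01] and [mR_A; mR_B] = S·[w10; w11]:
  w00 = -1, w01 = -1/2, w10 = 1/2, w11 = 1/2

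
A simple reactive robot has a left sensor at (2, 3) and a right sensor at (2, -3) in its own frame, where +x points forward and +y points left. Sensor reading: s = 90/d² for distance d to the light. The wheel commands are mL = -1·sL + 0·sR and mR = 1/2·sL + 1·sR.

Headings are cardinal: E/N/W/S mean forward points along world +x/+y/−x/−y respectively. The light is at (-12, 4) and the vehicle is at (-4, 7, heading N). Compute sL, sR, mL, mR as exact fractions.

left sensor world pos  = (-7, 9); dL² = 50
right sensor world pos = (-1, 9); dR² = 146
sL = 90/50 = 9/5
sR = 90/146 = 45/73
mL = -1·sL + 0·sR = -9/5
mR = 1/2·sL + 1·sR = 1107/730

9/5 45/73 -9/5 1107/730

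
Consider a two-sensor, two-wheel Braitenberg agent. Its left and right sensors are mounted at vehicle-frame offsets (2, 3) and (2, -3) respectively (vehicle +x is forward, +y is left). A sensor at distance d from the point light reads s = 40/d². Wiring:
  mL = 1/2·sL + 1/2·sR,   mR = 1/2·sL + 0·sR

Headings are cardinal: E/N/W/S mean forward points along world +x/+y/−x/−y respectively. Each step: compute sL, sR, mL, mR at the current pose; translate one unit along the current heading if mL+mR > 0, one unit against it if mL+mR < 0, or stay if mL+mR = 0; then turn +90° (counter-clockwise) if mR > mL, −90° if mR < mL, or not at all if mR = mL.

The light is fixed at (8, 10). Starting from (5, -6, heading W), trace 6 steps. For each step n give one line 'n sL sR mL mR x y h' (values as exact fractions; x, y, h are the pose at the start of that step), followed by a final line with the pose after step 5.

n=0: pose=(5,-6,W); sL=20/193, sR=20/97; mL=2900/18721, mR=10/193; mL+mR=3870/18721 → advance +1; mR−mL=-10/97 → turn -1·90°
n=1: pose=(4,-6,N); sL=8/49, sR=40/197; mL=1768/9653, mR=4/49; mL+mR=2556/9653 → advance +1; mR−mL=-20/197 → turn -1·90°
n=2: pose=(4,-5,E); sL=10/37, sR=5/41; mL=595/3034, mR=5/37; mL+mR=1005/3034 → advance +1; mR−mL=-5/82 → turn -1·90°
n=3: pose=(5,-5,S); sL=40/289, sR=8/65; mL=2456/18785, mR=20/289; mL+mR=3756/18785 → advance +1; mR−mL=-4/65 → turn -1·90°
n=4: pose=(5,-6,W); sL=20/193, sR=20/97; mL=2900/18721, mR=10/193; mL+mR=3870/18721 → advance +1; mR−mL=-10/97 → turn -1·90°
n=5: pose=(4,-6,N); sL=8/49, sR=40/197; mL=1768/9653, mR=4/49; mL+mR=2556/9653 → advance +1; mR−mL=-20/197 → turn -1·90°

0 20/193 20/97 2900/18721 10/193 5 -6 W
1 8/49 40/197 1768/9653 4/49 4 -6 N
2 10/37 5/41 595/3034 5/37 4 -5 E
3 40/289 8/65 2456/18785 20/289 5 -5 S
4 20/193 20/97 2900/18721 10/193 5 -6 W
5 8/49 40/197 1768/9653 4/49 4 -6 N
final 4 -5 E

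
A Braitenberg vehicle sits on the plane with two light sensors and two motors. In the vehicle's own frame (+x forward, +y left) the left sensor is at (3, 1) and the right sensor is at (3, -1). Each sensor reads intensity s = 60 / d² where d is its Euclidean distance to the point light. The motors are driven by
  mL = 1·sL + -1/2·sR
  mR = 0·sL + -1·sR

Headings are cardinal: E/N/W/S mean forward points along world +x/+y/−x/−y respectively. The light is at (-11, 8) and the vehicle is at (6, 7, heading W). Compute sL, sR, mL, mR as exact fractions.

3/10 15/49 36/245 -15/49

left sensor world pos  = (3, 6); dL² = 200
right sensor world pos = (3, 8); dR² = 196
sL = 60/200 = 3/10
sR = 60/196 = 15/49
mL = 1·sL + -1/2·sR = 36/245
mR = 0·sL + -1·sR = -15/49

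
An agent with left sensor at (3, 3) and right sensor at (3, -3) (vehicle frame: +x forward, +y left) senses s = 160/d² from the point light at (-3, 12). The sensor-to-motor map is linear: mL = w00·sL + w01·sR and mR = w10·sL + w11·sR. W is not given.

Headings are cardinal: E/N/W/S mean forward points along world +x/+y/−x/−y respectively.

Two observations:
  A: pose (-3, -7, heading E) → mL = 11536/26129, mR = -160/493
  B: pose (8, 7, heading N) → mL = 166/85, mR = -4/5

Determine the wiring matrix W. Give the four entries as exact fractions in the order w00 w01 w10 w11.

1 -1/2 0 -1

obs A: pose=(-3,-7,E) → sL=32/53, sR=160/493, mL=11536/26129, mR=-160/493
obs B: pose=(8,7,N) → sL=40/17, sR=4/5, mL=166/85, mR=-4/5
sensor matrix S = [[32/53, 160/493], [40/17, 4/5]]; det S = -623232/2220965
solve [mL_A; mL_B] = S·[w00; w01] and [mR_A; mR_B] = S·[w10; w11]:
  w00 = 1, w01 = -1/2, w10 = 0, w11 = -1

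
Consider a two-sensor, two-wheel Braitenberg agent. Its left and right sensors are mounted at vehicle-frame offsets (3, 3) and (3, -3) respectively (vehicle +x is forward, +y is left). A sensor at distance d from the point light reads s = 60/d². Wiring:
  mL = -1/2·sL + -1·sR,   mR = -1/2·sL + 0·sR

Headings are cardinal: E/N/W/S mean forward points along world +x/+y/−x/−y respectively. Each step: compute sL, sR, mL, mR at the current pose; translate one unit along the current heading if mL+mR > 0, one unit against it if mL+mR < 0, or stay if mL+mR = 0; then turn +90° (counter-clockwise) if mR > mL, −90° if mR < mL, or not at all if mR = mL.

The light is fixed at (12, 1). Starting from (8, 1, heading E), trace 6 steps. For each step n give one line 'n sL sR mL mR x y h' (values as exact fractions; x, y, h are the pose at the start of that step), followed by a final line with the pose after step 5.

n=0: pose=(8,1,E); sL=6, sR=6; mL=-9, mR=-3; mL+mR=-12 → advance -1; mR−mL=6 → turn +1·90°
n=1: pose=(7,1,N); sL=60/73, sR=60/13; mL=-4770/949, mR=-30/73; mL+mR=-5160/949 → advance -1; mR−mL=60/13 → turn +1·90°
n=2: pose=(7,0,W); sL=3/4, sR=15/17; mL=-171/136, mR=-3/8; mL+mR=-111/68 → advance -1; mR−mL=15/17 → turn +1·90°
n=3: pose=(8,0,S); sL=60/17, sR=12/13; mL=-594/221, mR=-30/17; mL+mR=-984/221 → advance -1; mR−mL=12/13 → turn +1·90°
n=4: pose=(8,1,E); sL=6, sR=6; mL=-9, mR=-3; mL+mR=-12 → advance -1; mR−mL=6 → turn +1·90°
n=5: pose=(7,1,N); sL=60/73, sR=60/13; mL=-4770/949, mR=-30/73; mL+mR=-5160/949 → advance -1; mR−mL=60/13 → turn +1·90°

0 6 6 -9 -3 8 1 E
1 60/73 60/13 -4770/949 -30/73 7 1 N
2 3/4 15/17 -171/136 -3/8 7 0 W
3 60/17 12/13 -594/221 -30/17 8 0 S
4 6 6 -9 -3 8 1 E
5 60/73 60/13 -4770/949 -30/73 7 1 N
final 7 0 W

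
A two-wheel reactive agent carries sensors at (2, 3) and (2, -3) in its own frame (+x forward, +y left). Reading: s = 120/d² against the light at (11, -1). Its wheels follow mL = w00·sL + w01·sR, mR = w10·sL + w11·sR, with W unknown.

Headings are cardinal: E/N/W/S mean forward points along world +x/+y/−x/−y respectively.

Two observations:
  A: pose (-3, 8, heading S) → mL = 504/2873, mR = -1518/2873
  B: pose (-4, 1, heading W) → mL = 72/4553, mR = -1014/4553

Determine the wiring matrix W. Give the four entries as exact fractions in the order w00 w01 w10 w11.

1/2 -1/2 -1 1/2

obs A: pose=(-3,8,S) → sL=12/17, sR=60/169, mL=504/2873, mR=-1518/2873
obs B: pose=(-4,1,W) → sL=12/29, sR=60/157, mL=72/4553, mR=-1014/4553
sensor matrix S = [[12/17, 60/169], [12/29, 60/157]]; det S = 1607040/13080769
solve [mL_A; mL_B] = S·[w00; w01] and [mR_A; mR_B] = S·[w10; w11]:
  w00 = 1/2, w01 = -1/2, w10 = -1, w11 = 1/2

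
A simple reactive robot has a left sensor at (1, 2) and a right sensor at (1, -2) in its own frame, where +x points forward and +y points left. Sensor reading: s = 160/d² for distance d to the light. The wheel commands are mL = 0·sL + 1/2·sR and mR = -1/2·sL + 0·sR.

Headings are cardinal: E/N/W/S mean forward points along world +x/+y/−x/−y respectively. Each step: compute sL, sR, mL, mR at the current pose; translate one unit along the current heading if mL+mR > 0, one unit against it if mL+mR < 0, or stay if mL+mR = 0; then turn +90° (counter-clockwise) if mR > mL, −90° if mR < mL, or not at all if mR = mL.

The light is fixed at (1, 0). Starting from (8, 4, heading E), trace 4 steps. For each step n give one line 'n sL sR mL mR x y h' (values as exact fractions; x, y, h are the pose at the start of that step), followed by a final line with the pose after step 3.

n=0: pose=(8,4,E); sL=8/5, sR=40/17; mL=20/17, mR=-4/5; mL+mR=32/85 → advance +1; mR−mL=-168/85 → turn -1·90°
n=1: pose=(9,4,S); sL=160/109, sR=32/9; mL=16/9, mR=-80/109; mL+mR=1024/981 → advance +1; mR−mL=-2464/981 → turn -1·90°
n=2: pose=(9,3,W); sL=16/5, sR=80/37; mL=40/37, mR=-8/5; mL+mR=-96/185 → advance -1; mR−mL=-496/185 → turn -1·90°
n=3: pose=(10,3,N); sL=32/13, sR=160/137; mL=80/137, mR=-16/13; mL+mR=-1152/1781 → advance -1; mR−mL=-3232/1781 → turn -1·90°

0 8/5 40/17 20/17 -4/5 8 4 E
1 160/109 32/9 16/9 -80/109 9 4 S
2 16/5 80/37 40/37 -8/5 9 3 W
3 32/13 160/137 80/137 -16/13 10 3 N
final 10 2 E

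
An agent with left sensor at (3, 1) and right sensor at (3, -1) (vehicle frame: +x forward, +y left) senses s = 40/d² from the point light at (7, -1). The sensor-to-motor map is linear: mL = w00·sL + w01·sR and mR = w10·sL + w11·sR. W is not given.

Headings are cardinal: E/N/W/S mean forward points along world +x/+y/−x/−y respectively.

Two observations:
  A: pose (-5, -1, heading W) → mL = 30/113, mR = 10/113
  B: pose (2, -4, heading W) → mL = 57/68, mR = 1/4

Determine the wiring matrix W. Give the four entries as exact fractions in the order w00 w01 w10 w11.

1/2 1 1/2 0

obs A: pose=(-5,-1,W) → sL=20/113, sR=20/113, mL=30/113, mR=10/113
obs B: pose=(2,-4,W) → sL=1/2, sR=10/17, mL=57/68, mR=1/4
sensor matrix S = [[20/113, 20/113], [1/2, 10/17]]; det S = 30/1921
solve [mL_A; mL_B] = S·[w00; w01] and [mR_A; mR_B] = S·[w10; w11]:
  w00 = 1/2, w01 = 1, w10 = 1/2, w11 = 0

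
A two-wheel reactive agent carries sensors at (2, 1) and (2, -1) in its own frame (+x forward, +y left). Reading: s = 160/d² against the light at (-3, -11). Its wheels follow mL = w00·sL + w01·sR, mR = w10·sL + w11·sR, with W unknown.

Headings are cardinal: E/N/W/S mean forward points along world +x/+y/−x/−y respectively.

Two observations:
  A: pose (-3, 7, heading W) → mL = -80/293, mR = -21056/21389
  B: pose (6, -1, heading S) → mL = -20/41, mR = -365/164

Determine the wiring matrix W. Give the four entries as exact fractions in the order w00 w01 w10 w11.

-1/2 0 -1 -1

obs A: pose=(-3,7,W) → sL=160/293, sR=32/73, mL=-80/293, mR=-21056/21389
obs B: pose=(6,-1,S) → sL=40/41, sR=5/4, mL=-20/41, mR=-365/164
sensor matrix S = [[160/293, 32/73], [40/41, 5/4]]; det S = 223560/876949
solve [mL_A; mL_B] = S·[w00; w01] and [mR_A; mR_B] = S·[w10; w11]:
  w00 = -1/2, w01 = 0, w10 = -1, w11 = -1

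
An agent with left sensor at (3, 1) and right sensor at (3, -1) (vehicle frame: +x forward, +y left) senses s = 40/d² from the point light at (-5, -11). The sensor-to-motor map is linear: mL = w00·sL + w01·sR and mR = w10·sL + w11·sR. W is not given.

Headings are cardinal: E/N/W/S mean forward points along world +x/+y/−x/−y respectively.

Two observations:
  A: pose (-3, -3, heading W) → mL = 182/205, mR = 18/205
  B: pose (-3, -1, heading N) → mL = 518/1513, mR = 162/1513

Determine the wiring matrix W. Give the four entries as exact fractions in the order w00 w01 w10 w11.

1/2 1 -1/2 1

obs A: pose=(-3,-3,W) → sL=4/5, sR=20/41, mL=182/205, mR=18/205
obs B: pose=(-3,-1,N) → sL=4/17, sR=20/89, mL=518/1513, mR=162/1513
sensor matrix S = [[4/5, 20/41], [4/17, 20/89]]; det S = 4032/62033
solve [mL_A; mL_B] = S·[w00; w01] and [mR_A; mR_B] = S·[w10; w11]:
  w00 = 1/2, w01 = 1, w10 = -1/2, w11 = 1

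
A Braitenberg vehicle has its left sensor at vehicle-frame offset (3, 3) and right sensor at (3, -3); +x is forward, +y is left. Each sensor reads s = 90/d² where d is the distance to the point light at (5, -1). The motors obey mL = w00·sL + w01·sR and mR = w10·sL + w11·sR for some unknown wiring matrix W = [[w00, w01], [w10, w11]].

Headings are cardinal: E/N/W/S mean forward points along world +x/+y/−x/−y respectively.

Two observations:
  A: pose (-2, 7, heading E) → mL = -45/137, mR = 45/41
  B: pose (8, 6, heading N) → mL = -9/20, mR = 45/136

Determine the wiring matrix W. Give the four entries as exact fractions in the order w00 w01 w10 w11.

obs A: pose=(-2,7,E) → sL=90/137, sR=90/41, mL=-45/137, mR=45/41
obs B: pose=(8,6,N) → sL=9/10, sR=45/68, mL=-9/20, mR=45/136
sensor matrix S = [[90/137, 90/41], [9/10, 45/68]]; det S = -294273/190978
solve [mL_A; mL_B] = S·[w00; w01] and [mR_A; mR_B] = S·[w10; w11]:
  w00 = -1/2, w01 = 0, w10 = 0, w11 = 1/2

-1/2 0 0 1/2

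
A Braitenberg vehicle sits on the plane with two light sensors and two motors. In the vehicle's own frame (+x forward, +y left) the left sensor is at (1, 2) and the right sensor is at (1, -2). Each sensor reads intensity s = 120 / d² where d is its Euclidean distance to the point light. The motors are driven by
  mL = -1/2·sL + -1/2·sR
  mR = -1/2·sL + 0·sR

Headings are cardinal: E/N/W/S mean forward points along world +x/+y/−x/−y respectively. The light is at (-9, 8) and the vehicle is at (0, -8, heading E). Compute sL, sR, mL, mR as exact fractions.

left sensor world pos  = (1, -6); dL² = 296
right sensor world pos = (1, -10); dR² = 424
sL = 120/296 = 15/37
sR = 120/424 = 15/53
mL = -1/2·sL + -1/2·sR = -675/1961
mR = -1/2·sL + 0·sR = -15/74

15/37 15/53 -675/1961 -15/74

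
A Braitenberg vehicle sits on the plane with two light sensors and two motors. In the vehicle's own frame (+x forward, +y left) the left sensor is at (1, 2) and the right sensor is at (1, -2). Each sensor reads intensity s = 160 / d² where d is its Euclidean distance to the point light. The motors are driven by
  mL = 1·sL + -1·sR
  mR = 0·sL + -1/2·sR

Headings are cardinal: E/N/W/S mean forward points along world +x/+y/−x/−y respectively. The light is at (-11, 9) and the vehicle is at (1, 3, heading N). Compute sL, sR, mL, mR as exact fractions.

32/25 160/221 3072/5525 -80/221

left sensor world pos  = (-1, 4); dL² = 125
right sensor world pos = (3, 4); dR² = 221
sL = 160/125 = 32/25
sR = 160/221 = 160/221
mL = 1·sL + -1·sR = 3072/5525
mR = 0·sL + -1/2·sR = -80/221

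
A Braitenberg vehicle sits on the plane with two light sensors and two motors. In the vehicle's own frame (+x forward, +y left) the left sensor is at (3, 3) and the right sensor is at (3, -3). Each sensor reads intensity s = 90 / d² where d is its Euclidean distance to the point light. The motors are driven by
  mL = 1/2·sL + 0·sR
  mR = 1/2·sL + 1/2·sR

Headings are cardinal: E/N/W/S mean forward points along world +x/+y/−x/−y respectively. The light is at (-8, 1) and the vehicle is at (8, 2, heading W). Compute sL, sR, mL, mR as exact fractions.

left sensor world pos  = (5, -1); dL² = 173
right sensor world pos = (5, 5); dR² = 185
sL = 90/173 = 90/173
sR = 90/185 = 18/37
mL = 1/2·sL + 0·sR = 45/173
mR = 1/2·sL + 1/2·sR = 3222/6401

90/173 18/37 45/173 3222/6401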